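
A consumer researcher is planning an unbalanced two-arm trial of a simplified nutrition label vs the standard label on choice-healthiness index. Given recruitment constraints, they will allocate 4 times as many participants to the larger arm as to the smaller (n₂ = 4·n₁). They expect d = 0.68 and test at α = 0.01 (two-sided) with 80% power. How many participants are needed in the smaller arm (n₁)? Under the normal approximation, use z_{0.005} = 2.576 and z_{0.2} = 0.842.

n₁ = 32

With allocation ratio k = n₂/n₁ = 4, Var(x̄₁−x̄₂) = σ²(1/n₁ + 1/(k·n₁)) = σ²·(k+1)/(k·n₁).
So n₁ = (1 + 1/k)·((z_{α/2} + z_β)/d)² = 1.250 × (3.418/0.68)².
n₁ = 1.250 × 25.27 = 31.6.
Round up: n₁ = 32, giving n₂ = 4 × 32 = 128.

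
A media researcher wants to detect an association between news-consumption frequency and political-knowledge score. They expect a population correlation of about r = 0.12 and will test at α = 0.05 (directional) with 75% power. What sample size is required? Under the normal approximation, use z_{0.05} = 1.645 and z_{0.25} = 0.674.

n = 373

Fisher's z: C = ½·ln((1+r)/(1−r)) = ½·ln(1.2727) = 0.1206.
n = ((z_{α} + z_β)/C)² + 3.
(1.645 + 0.674) / 0.1206 = 2.319 / 0.1206 = 19.229.
n = 19.229² + 3 = 369.75 + 3 = 372.7.
Round up.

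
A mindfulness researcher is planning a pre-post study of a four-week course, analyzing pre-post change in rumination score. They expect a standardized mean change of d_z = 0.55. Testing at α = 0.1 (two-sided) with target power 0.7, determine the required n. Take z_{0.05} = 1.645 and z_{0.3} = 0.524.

n = 16 pairs

For a paired (one-sample on differences) test: n = ((z_{α/2} + z_β) / d)².
z_{α/2} + z_β = 1.645 + 0.524 = 2.169.
n = (2.169 / 0.55)² = 3.944² = 15.55.
Round up.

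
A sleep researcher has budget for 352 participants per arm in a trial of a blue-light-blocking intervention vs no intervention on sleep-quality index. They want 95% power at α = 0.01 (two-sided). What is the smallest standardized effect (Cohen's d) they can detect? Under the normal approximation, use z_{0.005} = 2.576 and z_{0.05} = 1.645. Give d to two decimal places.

d_min ≈ 0.32

For two independent groups of n = 352 each: d_min = (z_{α/2} + z_β)·√(2/n).
z-sum = 2.576 + 1.645 = 4.221.
d_min = 4.221 × √(2/352) = 4.221 × 0.0754 = 0.318.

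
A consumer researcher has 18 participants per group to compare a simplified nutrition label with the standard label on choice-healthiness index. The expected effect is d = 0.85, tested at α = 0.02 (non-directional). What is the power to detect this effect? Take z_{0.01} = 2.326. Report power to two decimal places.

For two equal groups, power = Φ(d·√(n/2) − z_{α/2}).
d·√(n/2) = 0.85 × √(18/2) = 0.85 × 3.000 = 2.550.
z_β = 2.550 − 2.326 = 0.224.
Power = Φ(0.224) = 0.589.

power ≈ 0.59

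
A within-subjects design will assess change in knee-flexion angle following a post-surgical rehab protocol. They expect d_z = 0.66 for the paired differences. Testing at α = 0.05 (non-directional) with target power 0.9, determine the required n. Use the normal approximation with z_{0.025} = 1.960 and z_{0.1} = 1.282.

For a paired (one-sample on differences) test: n = ((z_{α/2} + z_β) / d)².
z_{α/2} + z_β = 1.960 + 1.282 = 3.242.
n = (3.242 / 0.66)² = 4.912² = 24.13.
Round up.

n = 25 pairs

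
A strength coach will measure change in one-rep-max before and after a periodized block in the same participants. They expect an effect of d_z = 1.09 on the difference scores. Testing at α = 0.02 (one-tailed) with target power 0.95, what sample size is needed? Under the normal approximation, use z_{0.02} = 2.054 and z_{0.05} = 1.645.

n = 12 pairs

For a paired (one-sample on differences) test: n = ((z_{α} + z_β) / d)².
z_{α} + z_β = 2.054 + 1.645 = 3.699.
n = (3.699 / 1.09)² = 3.394² = 11.52.
Round up.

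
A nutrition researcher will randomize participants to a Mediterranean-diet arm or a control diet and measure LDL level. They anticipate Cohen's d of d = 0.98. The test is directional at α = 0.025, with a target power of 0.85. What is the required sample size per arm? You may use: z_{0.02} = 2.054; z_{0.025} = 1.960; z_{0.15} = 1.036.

For two independent groups with equal n: n = 2·((z_{α} + z_β) / d)².
z_{α} + z_β = 1.960 + 1.036 = 2.996.
n = 2 × (2.996 / 0.98)² = 2 × 3.057² = 2 × 9.35 = 18.7.
Round up to the next whole participant.

n = 19 per group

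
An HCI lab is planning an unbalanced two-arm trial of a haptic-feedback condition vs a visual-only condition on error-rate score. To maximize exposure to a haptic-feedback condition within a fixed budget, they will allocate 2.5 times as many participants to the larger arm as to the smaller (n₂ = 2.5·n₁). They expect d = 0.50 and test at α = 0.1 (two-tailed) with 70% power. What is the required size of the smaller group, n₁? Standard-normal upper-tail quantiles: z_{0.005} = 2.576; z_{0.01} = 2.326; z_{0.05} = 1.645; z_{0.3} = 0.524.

With allocation ratio k = n₂/n₁ = 2.5, Var(x̄₁−x̄₂) = σ²(1/n₁ + 1/(k·n₁)) = σ²·(k+1)/(k·n₁).
So n₁ = (1 + 1/k)·((z_{α/2} + z_β)/d)² = 1.400 × (2.169/0.50)².
n₁ = 1.400 × 18.82 = 26.3.
Round up: n₁ = 27, giving n₂ = ⌈2.5 × 27⌉ = ⌈67.5⌉ = 68.

n₁ = 27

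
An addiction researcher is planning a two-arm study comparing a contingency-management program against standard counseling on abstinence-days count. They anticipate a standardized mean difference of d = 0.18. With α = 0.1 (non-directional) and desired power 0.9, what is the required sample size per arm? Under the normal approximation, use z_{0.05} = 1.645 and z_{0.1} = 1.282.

n = 529 per group

For two independent groups with equal n: n = 2·((z_{α/2} + z_β) / d)².
z_{α/2} + z_β = 1.645 + 1.282 = 2.927.
n = 2 × (2.927 / 0.18)² = 2 × 16.261² = 2 × 264.42 = 528.8.
Round up to the next whole participant.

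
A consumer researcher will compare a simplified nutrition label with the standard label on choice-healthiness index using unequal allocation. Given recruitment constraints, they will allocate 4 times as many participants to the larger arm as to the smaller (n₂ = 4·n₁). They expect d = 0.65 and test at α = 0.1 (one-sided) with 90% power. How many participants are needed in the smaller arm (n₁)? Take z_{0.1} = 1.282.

With allocation ratio k = n₂/n₁ = 4, Var(x̄₁−x̄₂) = σ²(1/n₁ + 1/(k·n₁)) = σ²·(k+1)/(k·n₁).
So n₁ = (1 + 1/k)·((z_{α} + z_β)/d)² = 1.250 × (2.564/0.65)².
n₁ = 1.250 × 15.56 = 19.4.
Round up: n₁ = 20, giving n₂ = 4 × 20 = 80.

n₁ = 20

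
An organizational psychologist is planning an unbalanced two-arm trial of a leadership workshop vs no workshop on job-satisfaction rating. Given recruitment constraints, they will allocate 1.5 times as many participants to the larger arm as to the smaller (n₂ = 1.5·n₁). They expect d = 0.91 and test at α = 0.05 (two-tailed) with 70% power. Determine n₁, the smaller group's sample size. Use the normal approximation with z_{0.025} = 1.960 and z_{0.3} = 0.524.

With allocation ratio k = n₂/n₁ = 1.5, Var(x̄₁−x̄₂) = σ²(1/n₁ + 1/(k·n₁)) = σ²·(k+1)/(k·n₁).
So n₁ = (1 + 1/k)·((z_{α/2} + z_β)/d)² = 1.667 × (2.484/0.91)².
n₁ = 1.667 × 7.45 = 12.4.
Round up: n₁ = 13, giving n₂ = ⌈1.5 × 13⌉ = ⌈19.5⌉ = 20.

n₁ = 13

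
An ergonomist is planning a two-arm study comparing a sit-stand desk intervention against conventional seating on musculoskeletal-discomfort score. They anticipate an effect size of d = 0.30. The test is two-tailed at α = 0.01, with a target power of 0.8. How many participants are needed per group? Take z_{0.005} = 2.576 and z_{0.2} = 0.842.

For two independent groups with equal n: n = 2·((z_{α/2} + z_β) / d)².
z_{α/2} + z_β = 2.576 + 0.842 = 3.418.
n = 2 × (3.418 / 0.30)² = 2 × 11.393² = 2 × 129.81 = 259.6.
Round up to the next whole participant.

n = 260 per group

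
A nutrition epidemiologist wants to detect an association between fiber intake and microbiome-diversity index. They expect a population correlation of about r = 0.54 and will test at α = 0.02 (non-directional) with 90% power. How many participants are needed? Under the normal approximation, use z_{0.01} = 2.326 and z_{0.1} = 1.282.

n = 39

Fisher's z: C = ½·ln((1+r)/(1−r)) = ½·ln(3.3478) = 0.6042.
n = ((z_{α/2} + z_β)/C)² + 3.
(2.326 + 1.282) / 0.6042 = 3.608 / 0.6042 = 5.972.
n = 5.972² + 3 = 35.66 + 3 = 38.7.
Round up.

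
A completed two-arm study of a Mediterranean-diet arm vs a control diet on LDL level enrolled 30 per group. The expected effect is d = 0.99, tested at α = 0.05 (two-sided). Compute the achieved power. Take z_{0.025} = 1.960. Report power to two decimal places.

power ≈ 0.97

For two equal groups, power = Φ(d·√(n/2) − z_{α/2}).
d·√(n/2) = 0.99 × √(30/2) = 0.99 × 3.873 = 3.834.
z_β = 3.834 − 1.960 = 1.874.
Power = Φ(1.874) = 0.970.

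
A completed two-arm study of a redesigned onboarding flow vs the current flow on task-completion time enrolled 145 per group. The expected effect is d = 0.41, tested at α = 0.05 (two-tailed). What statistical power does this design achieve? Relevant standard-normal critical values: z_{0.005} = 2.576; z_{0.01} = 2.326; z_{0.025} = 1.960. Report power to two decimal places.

For two equal groups, power = Φ(d·√(n/2) − z_{α/2}).
d·√(n/2) = 0.41 × √(145/2) = 0.41 × 8.515 = 3.491.
z_β = 3.491 − 1.960 = 1.531.
Power = Φ(1.531) = 0.937.

power ≈ 0.94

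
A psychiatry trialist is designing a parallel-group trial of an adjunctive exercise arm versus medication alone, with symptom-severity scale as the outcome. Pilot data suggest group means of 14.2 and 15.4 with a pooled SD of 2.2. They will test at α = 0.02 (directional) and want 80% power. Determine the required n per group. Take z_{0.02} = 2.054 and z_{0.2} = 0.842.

Cohen's d = |M₁ − M₂| / SD_pooled = |14.2 − 15.4| / 2.2 = 1.2 / 2.2 = 0.545.
For two independent groups with equal n: n = 2·((z_{α} + z_β) / d)².
z_{α} + z_β = 2.054 + 0.842 = 2.896.
n = 2 × (2.896 / 0.545)² = 2 × 5.314² = 2 × 28.24 = 56.5.
Round up to the next whole participant.

n = 57 per group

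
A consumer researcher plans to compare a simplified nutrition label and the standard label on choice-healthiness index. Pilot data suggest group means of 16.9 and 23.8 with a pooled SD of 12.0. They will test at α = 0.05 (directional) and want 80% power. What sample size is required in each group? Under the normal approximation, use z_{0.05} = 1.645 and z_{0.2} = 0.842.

n = 38 per group

Cohen's d = |M₁ − M₂| / SD_pooled = |16.9 − 23.8| / 12.0 = 6.9 / 12.0 = 0.575.
For two independent groups with equal n: n = 2·((z_{α} + z_β) / d)².
z_{α} + z_β = 1.645 + 0.842 = 2.487.
n = 2 × (2.487 / 0.575)² = 2 × 4.325² = 2 × 18.71 = 37.4.
Round up to the next whole participant.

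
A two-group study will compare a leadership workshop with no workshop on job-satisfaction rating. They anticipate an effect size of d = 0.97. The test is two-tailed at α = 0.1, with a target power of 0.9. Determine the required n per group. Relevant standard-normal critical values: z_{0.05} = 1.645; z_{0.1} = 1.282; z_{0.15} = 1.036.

For two independent groups with equal n: n = 2·((z_{α/2} + z_β) / d)².
z_{α/2} + z_β = 1.645 + 1.282 = 2.927.
n = 2 × (2.927 / 0.97)² = 2 × 3.018² = 2 × 9.11 = 18.2.
Round up to the next whole participant.

n = 19 per group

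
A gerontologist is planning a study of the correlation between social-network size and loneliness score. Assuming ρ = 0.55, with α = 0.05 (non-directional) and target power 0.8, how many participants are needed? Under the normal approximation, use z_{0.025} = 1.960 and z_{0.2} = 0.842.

n = 24

Fisher's z: C = ½·ln((1+r)/(1−r)) = ½·ln(3.4444) = 0.6184.
n = ((z_{α/2} + z_β)/C)² + 3.
(1.960 + 0.842) / 0.6184 = 2.802 / 0.6184 = 4.531.
n = 4.531² + 3 = 20.53 + 3 = 23.5.
Round up.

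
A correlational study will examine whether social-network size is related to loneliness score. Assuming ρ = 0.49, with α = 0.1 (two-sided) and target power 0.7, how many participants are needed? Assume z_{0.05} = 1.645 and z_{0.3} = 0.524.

n = 20

Fisher's z: C = ½·ln((1+r)/(1−r)) = ½·ln(2.9216) = 0.5361.
n = ((z_{α/2} + z_β)/C)² + 3.
(1.645 + 0.524) / 0.5361 = 2.169 / 0.5361 = 4.046.
n = 4.046² + 3 = 16.37 + 3 = 19.4.
Round up.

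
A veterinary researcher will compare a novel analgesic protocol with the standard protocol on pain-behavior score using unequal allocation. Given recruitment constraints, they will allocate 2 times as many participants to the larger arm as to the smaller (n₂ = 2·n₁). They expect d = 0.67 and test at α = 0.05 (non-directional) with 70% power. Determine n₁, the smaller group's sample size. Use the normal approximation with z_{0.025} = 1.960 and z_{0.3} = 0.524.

n₁ = 21

With allocation ratio k = n₂/n₁ = 2, Var(x̄₁−x̄₂) = σ²(1/n₁ + 1/(k·n₁)) = σ²·(k+1)/(k·n₁).
So n₁ = (1 + 1/k)·((z_{α/2} + z_β)/d)² = 1.500 × (2.484/0.67)².
n₁ = 1.500 × 13.75 = 20.6.
Round up: n₁ = 21, giving n₂ = 2 × 21 = 42.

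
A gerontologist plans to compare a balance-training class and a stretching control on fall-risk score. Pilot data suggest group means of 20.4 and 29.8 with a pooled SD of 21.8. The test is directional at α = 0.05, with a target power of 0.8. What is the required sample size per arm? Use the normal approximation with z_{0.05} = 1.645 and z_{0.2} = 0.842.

n = 67 per group

Cohen's d = |M₁ − M₂| / SD_pooled = |20.4 − 29.8| / 21.8 = 9.4 / 21.8 = 0.431.
For two independent groups with equal n: n = 2·((z_{α} + z_β) / d)².
z_{α} + z_β = 1.645 + 0.842 = 2.487.
n = 2 × (2.487 / 0.431)² = 2 × 5.770² = 2 × 33.30 = 66.6.
Round up to the next whole participant.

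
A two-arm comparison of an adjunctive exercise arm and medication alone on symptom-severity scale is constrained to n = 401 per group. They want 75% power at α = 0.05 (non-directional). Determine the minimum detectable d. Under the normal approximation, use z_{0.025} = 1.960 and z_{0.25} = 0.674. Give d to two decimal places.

d_min ≈ 0.19

For two independent groups of n = 401 each: d_min = (z_{α/2} + z_β)·√(2/n).
z-sum = 1.960 + 0.674 = 2.634.
d_min = 2.634 × √(2/401) = 2.634 × 0.0706 = 0.186.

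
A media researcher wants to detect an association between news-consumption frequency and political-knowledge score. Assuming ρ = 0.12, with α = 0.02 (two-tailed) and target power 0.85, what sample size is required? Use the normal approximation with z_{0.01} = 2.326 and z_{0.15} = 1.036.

n = 781

Fisher's z: C = ½·ln((1+r)/(1−r)) = ½·ln(1.2727) = 0.1206.
n = ((z_{α/2} + z_β)/C)² + 3.
(2.326 + 1.036) / 0.1206 = 3.362 / 0.1206 = 27.877.
n = 27.877² + 3 = 777.14 + 3 = 780.1.
Round up.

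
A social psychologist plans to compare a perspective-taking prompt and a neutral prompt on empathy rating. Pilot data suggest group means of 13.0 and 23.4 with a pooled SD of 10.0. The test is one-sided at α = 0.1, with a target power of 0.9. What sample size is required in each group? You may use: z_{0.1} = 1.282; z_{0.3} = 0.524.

Cohen's d = |M₁ − M₂| / SD_pooled = |13.0 − 23.4| / 10.0 = 10.4 / 10.0 = 1.040.
For two independent groups with equal n: n = 2·((z_{α} + z_β) / d)².
z_{α} + z_β = 1.282 + 1.282 = 2.564.
n = 2 × (2.564 / 1.040)² = 2 × 2.465² = 2 × 6.08 = 12.2.
Round up to the next whole participant.

n = 13 per group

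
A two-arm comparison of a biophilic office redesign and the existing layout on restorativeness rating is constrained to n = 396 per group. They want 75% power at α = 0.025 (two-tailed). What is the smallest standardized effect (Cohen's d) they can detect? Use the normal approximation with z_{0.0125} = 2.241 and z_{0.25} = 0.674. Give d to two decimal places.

For two independent groups of n = 396 each: d_min = (z_{α/2} + z_β)·√(2/n).
z-sum = 2.241 + 0.674 = 2.915.
d_min = 2.915 × √(2/396) = 2.915 × 0.0711 = 0.207.

d_min ≈ 0.21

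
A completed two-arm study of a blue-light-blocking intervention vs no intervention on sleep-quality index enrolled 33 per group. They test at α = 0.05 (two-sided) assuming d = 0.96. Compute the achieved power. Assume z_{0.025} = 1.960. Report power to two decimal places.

power ≈ 0.97

For two equal groups, power = Φ(d·√(n/2) − z_{α/2}).
d·√(n/2) = 0.96 × √(33/2) = 0.96 × 4.062 = 3.900.
z_β = 3.900 − 1.960 = 1.940.
Power = Φ(1.940) = 0.974.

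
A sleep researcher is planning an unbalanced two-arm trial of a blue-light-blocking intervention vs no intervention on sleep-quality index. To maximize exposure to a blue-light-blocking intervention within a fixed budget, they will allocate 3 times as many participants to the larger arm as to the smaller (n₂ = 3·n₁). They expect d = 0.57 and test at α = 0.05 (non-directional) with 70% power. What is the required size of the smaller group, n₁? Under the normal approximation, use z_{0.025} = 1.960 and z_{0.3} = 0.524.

With allocation ratio k = n₂/n₁ = 3, Var(x̄₁−x̄₂) = σ²(1/n₁ + 1/(k·n₁)) = σ²·(k+1)/(k·n₁).
So n₁ = (1 + 1/k)·((z_{α/2} + z_β)/d)² = 1.333 × (2.484/0.57)².
n₁ = 1.333 × 18.99 = 25.3.
Round up: n₁ = 26, giving n₂ = 3 × 26 = 78.

n₁ = 26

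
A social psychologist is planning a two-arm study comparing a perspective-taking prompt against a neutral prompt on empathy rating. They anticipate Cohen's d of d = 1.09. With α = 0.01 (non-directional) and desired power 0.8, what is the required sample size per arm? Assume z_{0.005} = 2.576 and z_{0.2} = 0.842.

n = 20 per group

For two independent groups with equal n: n = 2·((z_{α/2} + z_β) / d)².
z_{α/2} + z_β = 2.576 + 0.842 = 3.418.
n = 2 × (3.418 / 1.09)² = 2 × 3.136² = 2 × 9.83 = 19.7.
Round up to the next whole participant.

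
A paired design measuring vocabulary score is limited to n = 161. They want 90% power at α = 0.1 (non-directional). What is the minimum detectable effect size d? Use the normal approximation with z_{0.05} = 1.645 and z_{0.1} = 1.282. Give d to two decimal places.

For a single sample (or paired design) of n = 161: d_min = (z_{α/2} + z_β)/√n.
z-sum = 1.645 + 1.282 = 2.927.
d_min = 2.927 / √161 = 2.927 / 12.689 = 0.231.

d_min ≈ 0.23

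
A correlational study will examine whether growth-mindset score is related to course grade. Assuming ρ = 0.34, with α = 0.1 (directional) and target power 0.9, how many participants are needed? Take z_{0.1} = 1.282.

Fisher's z: C = ½·ln((1+r)/(1−r)) = ½·ln(2.0303) = 0.3541.
n = ((z_{α} + z_β)/C)² + 3.
(1.282 + 1.282) / 0.3541 = 2.564 / 0.3541 = 7.241.
n = 7.241² + 3 = 52.43 + 3 = 55.4.
Round up.

n = 56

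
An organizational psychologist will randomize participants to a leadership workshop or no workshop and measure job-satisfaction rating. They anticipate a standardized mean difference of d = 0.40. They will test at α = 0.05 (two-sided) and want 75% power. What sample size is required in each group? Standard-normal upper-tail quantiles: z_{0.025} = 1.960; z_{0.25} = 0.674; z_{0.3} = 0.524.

n = 87 per group

For two independent groups with equal n: n = 2·((z_{α/2} + z_β) / d)².
z_{α/2} + z_β = 1.960 + 0.674 = 2.634.
n = 2 × (2.634 / 0.40)² = 2 × 6.585² = 2 × 43.36 = 86.7.
Round up to the next whole participant.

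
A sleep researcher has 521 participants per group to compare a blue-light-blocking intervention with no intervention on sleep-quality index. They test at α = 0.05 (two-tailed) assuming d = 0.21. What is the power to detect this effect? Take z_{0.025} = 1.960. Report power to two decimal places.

power ≈ 0.92

For two equal groups, power = Φ(d·√(n/2) − z_{α/2}).
d·√(n/2) = 0.21 × √(521/2) = 0.21 × 16.140 = 3.389.
z_β = 3.389 − 1.960 = 1.429.
Power = Φ(1.429) = 0.924.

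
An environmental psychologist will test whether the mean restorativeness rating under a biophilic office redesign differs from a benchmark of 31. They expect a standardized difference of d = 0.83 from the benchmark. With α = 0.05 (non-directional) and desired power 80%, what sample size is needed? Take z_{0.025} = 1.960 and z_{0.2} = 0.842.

For a one-sample test: n = ((z_{α/2} + z_β) / d)².
z_{α/2} + z_β = 1.960 + 0.842 = 2.802.
n = (2.802 / 0.83)² = 3.376² = 11.40.
Round up.

n = 12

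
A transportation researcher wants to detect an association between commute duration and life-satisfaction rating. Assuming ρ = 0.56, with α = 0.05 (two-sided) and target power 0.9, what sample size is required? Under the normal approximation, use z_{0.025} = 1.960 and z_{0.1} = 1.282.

n = 30

Fisher's z: C = ½·ln((1+r)/(1−r)) = ½·ln(3.5455) = 0.6328.
n = ((z_{α/2} + z_β)/C)² + 3.
(1.960 + 1.282) / 0.6328 = 3.242 / 0.6328 = 5.123.
n = 5.123² + 3 = 26.25 + 3 = 29.2.
Round up.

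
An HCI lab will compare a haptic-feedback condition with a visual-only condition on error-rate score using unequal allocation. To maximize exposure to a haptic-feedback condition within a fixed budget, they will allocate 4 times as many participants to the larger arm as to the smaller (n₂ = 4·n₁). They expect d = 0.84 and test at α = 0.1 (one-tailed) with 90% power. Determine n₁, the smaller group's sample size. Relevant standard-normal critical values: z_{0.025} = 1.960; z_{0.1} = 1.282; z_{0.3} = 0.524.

n₁ = 12

With allocation ratio k = n₂/n₁ = 4, Var(x̄₁−x̄₂) = σ²(1/n₁ + 1/(k·n₁)) = σ²·(k+1)/(k·n₁).
So n₁ = (1 + 1/k)·((z_{α} + z_β)/d)² = 1.250 × (2.564/0.84)².
n₁ = 1.250 × 9.32 = 11.6.
Round up: n₁ = 12, giving n₂ = 4 × 12 = 48.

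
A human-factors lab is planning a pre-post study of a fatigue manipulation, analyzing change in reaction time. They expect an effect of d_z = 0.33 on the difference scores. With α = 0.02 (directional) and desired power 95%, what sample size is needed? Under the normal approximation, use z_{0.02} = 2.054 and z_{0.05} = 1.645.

n = 126 pairs

For a paired (one-sample on differences) test: n = ((z_{α} + z_β) / d)².
z_{α} + z_β = 2.054 + 1.645 = 3.699.
n = (3.699 / 0.33)² = 11.209² = 125.64.
Round up.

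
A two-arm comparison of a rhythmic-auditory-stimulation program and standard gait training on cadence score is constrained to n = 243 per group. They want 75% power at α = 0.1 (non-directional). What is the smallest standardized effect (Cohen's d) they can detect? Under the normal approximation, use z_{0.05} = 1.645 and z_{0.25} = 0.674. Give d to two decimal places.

d_min ≈ 0.21

For two independent groups of n = 243 each: d_min = (z_{α/2} + z_β)·√(2/n).
z-sum = 1.645 + 0.674 = 2.319.
d_min = 2.319 × √(2/243) = 2.319 × 0.0907 = 0.210.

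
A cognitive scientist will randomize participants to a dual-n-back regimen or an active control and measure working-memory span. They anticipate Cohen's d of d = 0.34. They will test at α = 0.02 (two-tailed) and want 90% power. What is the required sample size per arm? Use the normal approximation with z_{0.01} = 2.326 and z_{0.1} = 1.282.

For two independent groups with equal n: n = 2·((z_{α/2} + z_β) / d)².
z_{α/2} + z_β = 2.326 + 1.282 = 3.608.
n = 2 × (3.608 / 0.34)² = 2 × 10.612² = 2 × 112.61 = 225.2.
Round up to the next whole participant.

n = 226 per group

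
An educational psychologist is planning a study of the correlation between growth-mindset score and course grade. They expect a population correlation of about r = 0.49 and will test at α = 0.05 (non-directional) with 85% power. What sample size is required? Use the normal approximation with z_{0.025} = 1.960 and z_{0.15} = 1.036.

n = 35

Fisher's z: C = ½·ln((1+r)/(1−r)) = ½·ln(2.9216) = 0.5361.
n = ((z_{α/2} + z_β)/C)² + 3.
(1.960 + 1.036) / 0.5361 = 2.996 / 0.5361 = 5.589.
n = 5.589² + 3 = 31.23 + 3 = 34.2.
Round up.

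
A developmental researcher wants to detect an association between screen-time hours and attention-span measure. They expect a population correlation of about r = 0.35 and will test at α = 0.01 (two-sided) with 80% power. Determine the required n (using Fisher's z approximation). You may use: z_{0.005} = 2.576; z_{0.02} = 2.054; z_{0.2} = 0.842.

n = 91

Fisher's z: C = ½·ln((1+r)/(1−r)) = ½·ln(2.0769) = 0.3654.
n = ((z_{α/2} + z_β)/C)² + 3.
(2.576 + 0.842) / 0.3654 = 3.418 / 0.3654 = 9.354.
n = 9.354² + 3 = 87.50 + 3 = 90.5.
Round up.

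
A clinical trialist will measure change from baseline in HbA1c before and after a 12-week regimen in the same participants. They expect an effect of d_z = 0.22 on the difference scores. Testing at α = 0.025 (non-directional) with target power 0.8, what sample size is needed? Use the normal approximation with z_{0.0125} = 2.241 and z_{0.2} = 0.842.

For a paired (one-sample on differences) test: n = ((z_{α/2} + z_β) / d)².
z_{α/2} + z_β = 2.241 + 0.842 = 3.083.
n = (3.083 / 0.22)² = 14.014² = 196.38.
Round up.

n = 197 pairs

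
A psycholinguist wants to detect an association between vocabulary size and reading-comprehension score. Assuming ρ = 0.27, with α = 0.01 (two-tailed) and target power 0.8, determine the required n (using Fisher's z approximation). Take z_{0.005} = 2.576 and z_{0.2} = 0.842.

Fisher's z: C = ½·ln((1+r)/(1−r)) = ½·ln(1.7397) = 0.2769.
n = ((z_{α/2} + z_β)/C)² + 3.
(2.576 + 0.842) / 0.2769 = 3.418 / 0.2769 = 12.344.
n = 12.344² + 3 = 152.37 + 3 = 155.4.
Round up.

n = 156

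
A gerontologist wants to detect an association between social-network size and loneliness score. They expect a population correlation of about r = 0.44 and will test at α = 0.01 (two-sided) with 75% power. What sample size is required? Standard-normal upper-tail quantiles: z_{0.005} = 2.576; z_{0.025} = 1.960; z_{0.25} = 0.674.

n = 51

Fisher's z: C = ½·ln((1+r)/(1−r)) = ½·ln(2.5714) = 0.4722.
n = ((z_{α/2} + z_β)/C)² + 3.
(2.576 + 0.674) / 0.4722 = 3.250 / 0.4722 = 6.883.
n = 6.883² + 3 = 47.37 + 3 = 50.4.
Round up.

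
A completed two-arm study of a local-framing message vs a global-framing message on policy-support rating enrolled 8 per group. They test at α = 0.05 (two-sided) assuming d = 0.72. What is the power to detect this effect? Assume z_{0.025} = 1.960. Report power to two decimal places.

For two equal groups, power = Φ(d·√(n/2) − z_{α/2}).
d·√(n/2) = 0.72 × √(8/2) = 0.72 × 2.000 = 1.440.
z_β = 1.440 − 1.960 = -0.520.
Power = Φ(-0.520) = 0.302.

power ≈ 0.30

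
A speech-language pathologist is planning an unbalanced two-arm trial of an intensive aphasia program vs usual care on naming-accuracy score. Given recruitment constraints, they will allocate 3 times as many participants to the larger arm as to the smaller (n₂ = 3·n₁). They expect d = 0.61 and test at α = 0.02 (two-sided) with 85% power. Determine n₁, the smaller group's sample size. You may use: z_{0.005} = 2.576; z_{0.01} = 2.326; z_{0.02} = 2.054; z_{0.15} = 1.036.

n₁ = 41

With allocation ratio k = n₂/n₁ = 3, Var(x̄₁−x̄₂) = σ²(1/n₁ + 1/(k·n₁)) = σ²·(k+1)/(k·n₁).
So n₁ = (1 + 1/k)·((z_{α/2} + z_β)/d)² = 1.333 × (3.362/0.61)².
n₁ = 1.333 × 30.38 = 40.5.
Round up: n₁ = 41, giving n₂ = 3 × 41 = 123.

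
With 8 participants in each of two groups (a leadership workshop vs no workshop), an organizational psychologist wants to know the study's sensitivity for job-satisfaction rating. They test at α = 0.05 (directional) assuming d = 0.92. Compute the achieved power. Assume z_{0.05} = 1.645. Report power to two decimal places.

power ≈ 0.58

For two equal groups, power = Φ(d·√(n/2) − z_{α}).
d·√(n/2) = 0.92 × √(8/2) = 0.92 × 2.000 = 1.840.
z_β = 1.840 − 1.645 = 0.195.
Power = Φ(0.195) = 0.577.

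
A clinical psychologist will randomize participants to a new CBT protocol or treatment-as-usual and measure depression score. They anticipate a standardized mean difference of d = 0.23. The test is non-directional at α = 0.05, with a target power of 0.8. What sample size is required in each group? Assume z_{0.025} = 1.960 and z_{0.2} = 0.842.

For two independent groups with equal n: n = 2·((z_{α/2} + z_β) / d)².
z_{α/2} + z_β = 1.960 + 0.842 = 2.802.
n = 2 × (2.802 / 0.23)² = 2 × 12.183² = 2 × 148.42 = 296.8.
Round up to the next whole participant.

n = 297 per group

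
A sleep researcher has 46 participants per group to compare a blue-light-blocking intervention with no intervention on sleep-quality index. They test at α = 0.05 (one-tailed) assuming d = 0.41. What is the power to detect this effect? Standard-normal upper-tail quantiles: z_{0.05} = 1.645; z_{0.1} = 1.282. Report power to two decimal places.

For two equal groups, power = Φ(d·√(n/2) − z_{α}).
d·√(n/2) = 0.41 × √(46/2) = 0.41 × 4.796 = 1.966.
z_β = 1.966 − 1.645 = 0.321.
Power = Φ(0.321) = 0.626.

power ≈ 0.63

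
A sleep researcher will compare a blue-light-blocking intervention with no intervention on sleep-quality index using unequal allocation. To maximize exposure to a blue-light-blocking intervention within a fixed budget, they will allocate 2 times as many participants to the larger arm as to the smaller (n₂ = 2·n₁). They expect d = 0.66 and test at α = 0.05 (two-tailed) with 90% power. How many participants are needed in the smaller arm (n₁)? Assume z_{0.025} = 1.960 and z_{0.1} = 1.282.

n₁ = 37

With allocation ratio k = n₂/n₁ = 2, Var(x̄₁−x̄₂) = σ²(1/n₁ + 1/(k·n₁)) = σ²·(k+1)/(k·n₁).
So n₁ = (1 + 1/k)·((z_{α/2} + z_β)/d)² = 1.500 × (3.242/0.66)².
n₁ = 1.500 × 24.13 = 36.2.
Round up: n₁ = 37, giving n₂ = 2 × 37 = 74.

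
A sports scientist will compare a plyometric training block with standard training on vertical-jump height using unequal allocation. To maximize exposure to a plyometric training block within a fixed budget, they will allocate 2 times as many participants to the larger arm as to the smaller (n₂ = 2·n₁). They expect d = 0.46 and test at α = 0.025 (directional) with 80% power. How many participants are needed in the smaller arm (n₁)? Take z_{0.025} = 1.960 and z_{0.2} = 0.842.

n₁ = 56

With allocation ratio k = n₂/n₁ = 2, Var(x̄₁−x̄₂) = σ²(1/n₁ + 1/(k·n₁)) = σ²·(k+1)/(k·n₁).
So n₁ = (1 + 1/k)·((z_{α} + z_β)/d)² = 1.500 × (2.802/0.46)².
n₁ = 1.500 × 37.10 = 55.7.
Round up: n₁ = 56, giving n₂ = 2 × 56 = 112.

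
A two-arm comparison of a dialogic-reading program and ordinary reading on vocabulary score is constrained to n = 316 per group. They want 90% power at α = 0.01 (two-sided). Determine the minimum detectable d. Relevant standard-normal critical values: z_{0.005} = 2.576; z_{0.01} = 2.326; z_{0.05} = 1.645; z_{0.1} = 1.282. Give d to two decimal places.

For two independent groups of n = 316 each: d_min = (z_{α/2} + z_β)·√(2/n).
z-sum = 2.576 + 1.282 = 3.858.
d_min = 3.858 × √(2/316) = 3.858 × 0.0796 = 0.307.

d_min ≈ 0.31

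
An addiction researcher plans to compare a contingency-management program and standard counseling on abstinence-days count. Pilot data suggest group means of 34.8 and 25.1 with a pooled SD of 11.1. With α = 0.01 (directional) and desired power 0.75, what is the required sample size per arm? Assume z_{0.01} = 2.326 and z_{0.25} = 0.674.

Cohen's d = |M₁ − M₂| / SD_pooled = |34.8 − 25.1| / 11.1 = 9.7 / 11.1 = 0.874.
For two independent groups with equal n: n = 2·((z_{α} + z_β) / d)².
z_{α} + z_β = 2.326 + 0.674 = 3.000.
n = 2 × (3.000 / 0.874)² = 2 × 3.432² = 2 × 11.78 = 23.6.
Round up to the next whole participant.

n = 24 per group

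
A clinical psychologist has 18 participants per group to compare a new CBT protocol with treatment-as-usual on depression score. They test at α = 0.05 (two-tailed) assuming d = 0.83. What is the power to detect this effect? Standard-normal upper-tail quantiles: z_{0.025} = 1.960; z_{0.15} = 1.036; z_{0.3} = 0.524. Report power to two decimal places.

power ≈ 0.70

For two equal groups, power = Φ(d·√(n/2) − z_{α/2}).
d·√(n/2) = 0.83 × √(18/2) = 0.83 × 3.000 = 2.490.
z_β = 2.490 − 1.960 = 0.530.
Power = Φ(0.530) = 0.702.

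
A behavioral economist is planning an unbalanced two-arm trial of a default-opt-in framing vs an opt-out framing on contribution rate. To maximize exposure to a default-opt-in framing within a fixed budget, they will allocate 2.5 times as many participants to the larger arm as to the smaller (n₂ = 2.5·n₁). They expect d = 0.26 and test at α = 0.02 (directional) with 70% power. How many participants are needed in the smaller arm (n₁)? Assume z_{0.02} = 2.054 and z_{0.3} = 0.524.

n₁ = 138

With allocation ratio k = n₂/n₁ = 2.5, Var(x̄₁−x̄₂) = σ²(1/n₁ + 1/(k·n₁)) = σ²·(k+1)/(k·n₁).
So n₁ = (1 + 1/k)·((z_{α} + z_β)/d)² = 1.400 × (2.578/0.26)².
n₁ = 1.400 × 98.31 = 137.6.
Round up: n₁ = 138, giving n₂ = 2.5 × 138 = 345.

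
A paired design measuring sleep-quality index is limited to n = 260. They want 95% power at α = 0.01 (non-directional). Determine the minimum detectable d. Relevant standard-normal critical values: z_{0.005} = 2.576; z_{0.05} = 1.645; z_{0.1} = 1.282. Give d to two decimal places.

For a single sample (or paired design) of n = 260: d_min = (z_{α/2} + z_β)/√n.
z-sum = 2.576 + 1.645 = 4.221.
d_min = 4.221 / √260 = 4.221 / 16.125 = 0.262.

d_min ≈ 0.26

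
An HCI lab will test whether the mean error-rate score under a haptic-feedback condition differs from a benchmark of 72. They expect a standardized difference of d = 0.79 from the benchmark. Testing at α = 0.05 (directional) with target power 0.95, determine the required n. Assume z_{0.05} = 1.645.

n = 18

For a one-sample test: n = ((z_{α} + z_β) / d)².
z_{α} + z_β = 1.645 + 1.645 = 3.290.
n = (3.290 / 0.79)² = 4.165² = 17.34.
Round up.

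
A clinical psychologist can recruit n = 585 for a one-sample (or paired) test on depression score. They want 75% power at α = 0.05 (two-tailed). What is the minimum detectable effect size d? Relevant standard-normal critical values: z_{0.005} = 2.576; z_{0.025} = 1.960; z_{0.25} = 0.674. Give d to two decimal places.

d_min ≈ 0.11

For a single sample (or paired design) of n = 585: d_min = (z_{α/2} + z_β)/√n.
z-sum = 1.960 + 0.674 = 2.634.
d_min = 2.634 / √585 = 2.634 / 24.187 = 0.109.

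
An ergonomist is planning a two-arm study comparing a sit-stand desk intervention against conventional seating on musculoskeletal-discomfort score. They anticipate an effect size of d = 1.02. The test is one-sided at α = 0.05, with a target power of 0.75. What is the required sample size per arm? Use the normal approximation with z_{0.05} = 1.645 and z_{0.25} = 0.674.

n = 11 per group

For two independent groups with equal n: n = 2·((z_{α} + z_β) / d)².
z_{α} + z_β = 1.645 + 0.674 = 2.319.
n = 2 × (2.319 / 1.02)² = 2 × 2.274² = 2 × 5.17 = 10.3.
Round up to the next whole participant.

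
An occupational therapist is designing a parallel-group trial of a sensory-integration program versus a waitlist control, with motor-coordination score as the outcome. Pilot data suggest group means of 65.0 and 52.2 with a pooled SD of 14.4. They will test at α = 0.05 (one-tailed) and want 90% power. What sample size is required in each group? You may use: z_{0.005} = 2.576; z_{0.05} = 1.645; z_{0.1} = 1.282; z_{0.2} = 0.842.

n = 22 per group

Cohen's d = |M₁ − M₂| / SD_pooled = |65.0 − 52.2| / 14.4 = 12.8 / 14.4 = 0.889.
For two independent groups with equal n: n = 2·((z_{α} + z_β) / d)².
z_{α} + z_β = 1.645 + 1.282 = 2.927.
n = 2 × (2.927 / 0.889)² = 2 × 3.292² = 2 × 10.84 = 21.7.
Round up to the next whole participant.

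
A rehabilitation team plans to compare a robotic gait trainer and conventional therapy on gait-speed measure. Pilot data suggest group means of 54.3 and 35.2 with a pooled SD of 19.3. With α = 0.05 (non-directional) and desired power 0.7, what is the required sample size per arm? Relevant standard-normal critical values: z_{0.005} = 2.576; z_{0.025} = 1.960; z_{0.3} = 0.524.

n = 13 per group

Cohen's d = |M₁ − M₂| / SD_pooled = |54.3 − 35.2| / 19.3 = 19.1 / 19.3 = 0.990.
For two independent groups with equal n: n = 2·((z_{α/2} + z_β) / d)².
z_{α/2} + z_β = 1.960 + 0.524 = 2.484.
n = 2 × (2.484 / 0.990)² = 2 × 2.509² = 2 × 6.30 = 12.6.
Round up to the next whole participant.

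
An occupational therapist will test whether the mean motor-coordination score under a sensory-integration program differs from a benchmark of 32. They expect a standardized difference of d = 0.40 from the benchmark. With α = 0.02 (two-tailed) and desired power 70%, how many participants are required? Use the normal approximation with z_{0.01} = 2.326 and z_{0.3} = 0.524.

n = 51

For a one-sample test: n = ((z_{α/2} + z_β) / d)².
z_{α/2} + z_β = 2.326 + 0.524 = 2.850.
n = (2.850 / 0.40)² = 7.125² = 50.77.
Round up.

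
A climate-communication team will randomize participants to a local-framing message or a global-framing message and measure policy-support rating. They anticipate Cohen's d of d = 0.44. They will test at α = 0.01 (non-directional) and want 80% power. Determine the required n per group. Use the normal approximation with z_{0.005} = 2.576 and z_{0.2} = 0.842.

n = 121 per group

For two independent groups with equal n: n = 2·((z_{α/2} + z_β) / d)².
z_{α/2} + z_β = 2.576 + 0.842 = 3.418.
n = 2 × (3.418 / 0.44)² = 2 × 7.768² = 2 × 60.34 = 120.7.
Round up to the next whole participant.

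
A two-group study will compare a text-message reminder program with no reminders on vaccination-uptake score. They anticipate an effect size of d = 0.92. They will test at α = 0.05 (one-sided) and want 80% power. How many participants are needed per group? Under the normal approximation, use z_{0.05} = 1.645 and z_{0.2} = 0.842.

For two independent groups with equal n: n = 2·((z_{α} + z_β) / d)².
z_{α} + z_β = 1.645 + 0.842 = 2.487.
n = 2 × (2.487 / 0.92)² = 2 × 2.703² = 2 × 7.31 = 14.6.
Round up to the next whole participant.

n = 15 per group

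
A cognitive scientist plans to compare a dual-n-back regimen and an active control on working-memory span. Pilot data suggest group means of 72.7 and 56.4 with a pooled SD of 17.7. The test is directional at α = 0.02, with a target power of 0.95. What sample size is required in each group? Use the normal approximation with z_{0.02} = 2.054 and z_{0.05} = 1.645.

Cohen's d = |M₁ − M₂| / SD_pooled = |72.7 − 56.4| / 17.7 = 16.3 / 17.7 = 0.921.
For two independent groups with equal n: n = 2·((z_{α} + z_β) / d)².
z_{α} + z_β = 2.054 + 1.645 = 3.699.
n = 2 × (3.699 / 0.921)² = 2 × 4.016² = 2 × 16.13 = 32.3.
Round up to the next whole participant.

n = 33 per group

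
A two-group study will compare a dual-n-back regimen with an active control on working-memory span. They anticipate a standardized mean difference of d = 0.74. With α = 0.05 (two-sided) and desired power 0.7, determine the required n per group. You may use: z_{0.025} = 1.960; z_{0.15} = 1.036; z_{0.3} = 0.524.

n = 23 per group

For two independent groups with equal n: n = 2·((z_{α/2} + z_β) / d)².
z_{α/2} + z_β = 1.960 + 0.524 = 2.484.
n = 2 × (2.484 / 0.74)² = 2 × 3.357² = 2 × 11.27 = 22.5.
Round up to the next whole participant.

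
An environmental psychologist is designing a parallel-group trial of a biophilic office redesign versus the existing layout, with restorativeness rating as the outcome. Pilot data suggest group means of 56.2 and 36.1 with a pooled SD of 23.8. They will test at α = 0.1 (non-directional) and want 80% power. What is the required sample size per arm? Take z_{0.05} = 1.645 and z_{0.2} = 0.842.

n = 18 per group

Cohen's d = |M₁ − M₂| / SD_pooled = |56.2 − 36.1| / 23.8 = 20.1 / 23.8 = 0.845.
For two independent groups with equal n: n = 2·((z_{α/2} + z_β) / d)².
z_{α/2} + z_β = 1.645 + 0.842 = 2.487.
n = 2 × (2.487 / 0.845)² = 2 × 2.943² = 2 × 8.66 = 17.3.
Round up to the next whole participant.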